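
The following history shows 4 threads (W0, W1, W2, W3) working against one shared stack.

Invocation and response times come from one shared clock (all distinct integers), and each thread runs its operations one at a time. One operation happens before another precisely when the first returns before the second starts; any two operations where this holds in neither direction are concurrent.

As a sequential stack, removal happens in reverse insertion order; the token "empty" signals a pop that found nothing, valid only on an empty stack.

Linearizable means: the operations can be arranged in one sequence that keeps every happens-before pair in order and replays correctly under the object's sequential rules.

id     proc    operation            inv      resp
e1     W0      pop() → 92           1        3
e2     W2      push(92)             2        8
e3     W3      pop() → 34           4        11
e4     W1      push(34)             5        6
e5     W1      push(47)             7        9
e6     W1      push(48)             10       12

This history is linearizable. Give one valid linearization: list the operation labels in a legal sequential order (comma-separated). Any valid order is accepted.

e2, e1, e4, e3, e5, e6

1. e2 push(92), leaving stack <92>
2. e1 pop() → 92, leaving stack <>
3. e4 push(34), leaving stack <34>
4. e3 pop() → 34, leaving stack <>
5. e5 push(47), leaving stack <47>
6. e6 push(48), leaving stack <47,48>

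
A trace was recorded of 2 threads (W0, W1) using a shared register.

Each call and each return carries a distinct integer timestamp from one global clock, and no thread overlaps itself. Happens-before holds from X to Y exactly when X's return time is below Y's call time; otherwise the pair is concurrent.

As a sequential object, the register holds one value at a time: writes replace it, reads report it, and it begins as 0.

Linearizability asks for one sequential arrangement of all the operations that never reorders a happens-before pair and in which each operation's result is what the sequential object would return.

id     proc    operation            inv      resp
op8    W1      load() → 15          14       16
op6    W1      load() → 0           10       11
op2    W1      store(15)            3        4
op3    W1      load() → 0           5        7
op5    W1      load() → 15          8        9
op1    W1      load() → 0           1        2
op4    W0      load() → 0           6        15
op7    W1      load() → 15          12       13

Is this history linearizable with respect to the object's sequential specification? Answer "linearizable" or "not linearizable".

not linearizable

through event 6 a valid linearization exists; event 7 (op3 responding at time 7) ends that
exactly one order of the 3 completed ops respects real time; the register replay fails
include/drop combinations of the 1 pending operation (op4) were all tried; none helps
one such order, op1, op2, op3 (pending dropped), breaks at step 3 where op3 load() → 0 is illegal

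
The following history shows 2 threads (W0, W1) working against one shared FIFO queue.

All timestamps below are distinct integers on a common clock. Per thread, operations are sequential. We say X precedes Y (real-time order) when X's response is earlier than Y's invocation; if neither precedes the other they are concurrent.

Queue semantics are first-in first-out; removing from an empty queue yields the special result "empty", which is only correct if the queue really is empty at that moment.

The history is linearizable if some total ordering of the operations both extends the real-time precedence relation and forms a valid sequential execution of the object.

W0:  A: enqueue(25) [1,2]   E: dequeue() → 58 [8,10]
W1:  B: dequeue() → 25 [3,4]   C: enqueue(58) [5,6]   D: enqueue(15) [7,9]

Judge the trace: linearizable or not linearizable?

witness order: A, B, C, D, E
1. A enqueue(25), leaving queue <25>
2. B dequeue() → 25, leaving queue <>
3. C enqueue(58), leaving queue <58>
4. D enqueue(15), leaving queue <58,15>
5. E dequeue() → 58, leaving queue <15>

linearizable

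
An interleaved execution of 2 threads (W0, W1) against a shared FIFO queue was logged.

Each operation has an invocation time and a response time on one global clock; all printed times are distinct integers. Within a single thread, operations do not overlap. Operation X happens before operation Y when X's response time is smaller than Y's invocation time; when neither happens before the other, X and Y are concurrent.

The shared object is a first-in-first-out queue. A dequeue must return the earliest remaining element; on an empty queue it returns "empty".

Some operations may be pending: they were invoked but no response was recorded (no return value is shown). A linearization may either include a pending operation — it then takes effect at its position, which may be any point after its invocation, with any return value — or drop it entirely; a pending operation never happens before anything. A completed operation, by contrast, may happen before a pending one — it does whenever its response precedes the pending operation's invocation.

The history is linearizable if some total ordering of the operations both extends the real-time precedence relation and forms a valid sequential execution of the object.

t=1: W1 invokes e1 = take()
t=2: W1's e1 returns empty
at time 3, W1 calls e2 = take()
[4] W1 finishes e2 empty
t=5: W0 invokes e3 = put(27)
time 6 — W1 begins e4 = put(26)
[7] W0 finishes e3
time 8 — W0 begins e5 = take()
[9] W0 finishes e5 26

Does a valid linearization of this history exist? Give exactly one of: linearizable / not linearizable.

linearizable

witness order: e1, e2, e4, e3, e5
step 1: e1 take() → empty — queue <>
step 2: e2 take() → empty — queue <>
step 3: e4 put(26) (pending, included) — queue <26>
step 4: e3 put(27) — queue <26,27>
step 5: e5 take() → 26 — queue <27>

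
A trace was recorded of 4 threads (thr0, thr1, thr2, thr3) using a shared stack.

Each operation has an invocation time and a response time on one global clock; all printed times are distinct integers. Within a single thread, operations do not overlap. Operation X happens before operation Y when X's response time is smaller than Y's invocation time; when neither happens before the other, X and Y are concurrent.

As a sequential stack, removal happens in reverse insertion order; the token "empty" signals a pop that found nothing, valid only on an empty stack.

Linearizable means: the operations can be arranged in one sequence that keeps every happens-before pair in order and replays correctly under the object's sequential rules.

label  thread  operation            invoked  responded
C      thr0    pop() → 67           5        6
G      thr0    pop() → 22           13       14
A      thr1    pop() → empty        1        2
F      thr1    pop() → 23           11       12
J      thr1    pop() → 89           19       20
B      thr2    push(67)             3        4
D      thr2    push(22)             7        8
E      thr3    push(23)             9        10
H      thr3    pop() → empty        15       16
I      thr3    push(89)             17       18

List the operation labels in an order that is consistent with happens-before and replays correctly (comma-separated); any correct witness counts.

A, B, C, D, E, F, G, H, I, J

step 1: A pop() → empty — stack <>
step 2: B push(67) — stack <67>
step 3: C pop() → 67 — stack <>
step 4: D push(22) — stack <22>
step 5: E push(23) — stack <22,23>
step 6: F pop() → 23 — stack <22>
step 7: G pop() → 22 — stack <>
step 8: H pop() → empty — stack <>
step 9: I push(89) — stack <89>
step 10: J pop() → 89 — stack <>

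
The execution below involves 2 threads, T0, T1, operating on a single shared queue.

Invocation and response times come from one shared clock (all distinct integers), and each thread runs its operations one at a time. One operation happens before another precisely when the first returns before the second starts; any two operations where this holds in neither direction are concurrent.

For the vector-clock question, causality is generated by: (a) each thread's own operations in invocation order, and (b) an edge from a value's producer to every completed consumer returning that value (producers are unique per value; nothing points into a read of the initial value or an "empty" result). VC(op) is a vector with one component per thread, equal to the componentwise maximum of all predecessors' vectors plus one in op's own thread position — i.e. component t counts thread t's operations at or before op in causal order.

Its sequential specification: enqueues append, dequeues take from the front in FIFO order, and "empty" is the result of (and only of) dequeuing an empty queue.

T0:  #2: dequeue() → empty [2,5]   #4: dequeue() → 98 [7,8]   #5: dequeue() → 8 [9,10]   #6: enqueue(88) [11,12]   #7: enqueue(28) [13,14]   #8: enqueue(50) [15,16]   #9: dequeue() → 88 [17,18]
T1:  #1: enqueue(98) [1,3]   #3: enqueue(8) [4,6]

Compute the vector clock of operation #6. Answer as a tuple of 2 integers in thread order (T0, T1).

(4, 2)

#1, invoked 1, has no incoming edges; only T1's bump applies → (0, 1)
#2, invoked 2, has no incoming edges; only T0's bump applies → (1, 0)
VC(#3, invoked at 4): max of VC(#1)=(0, 1), then +1 on thread T1 → (0, 2)
VC(#4, invoked at 7): max of VC(#1)=(0, 1), VC(#2)=(1, 0), then +1 on thread T0 → (2, 1)
VC(#5, invoked at 9): max of VC(#3)=(0, 2), VC(#4)=(2, 1), then +1 on thread T0 → (3, 2)
VC(#6, invoked at 11): max of VC(#5)=(3, 2), then +1 on thread T0 → (4, 2)
VC(#7, invoked at 13): max of VC(#6)=(4, 2), then +1 on thread T0 → (5, 2)
VC(#8, invoked at 15): max of VC(#7)=(5, 2), then +1 on thread T0 → (6, 2)
VC(#9, invoked at 17): max of VC(#6)=(4, 2), VC(#8)=(6, 2), then +1 on thread T0 → (7, 2)
target: VC(#6) = (4, 2)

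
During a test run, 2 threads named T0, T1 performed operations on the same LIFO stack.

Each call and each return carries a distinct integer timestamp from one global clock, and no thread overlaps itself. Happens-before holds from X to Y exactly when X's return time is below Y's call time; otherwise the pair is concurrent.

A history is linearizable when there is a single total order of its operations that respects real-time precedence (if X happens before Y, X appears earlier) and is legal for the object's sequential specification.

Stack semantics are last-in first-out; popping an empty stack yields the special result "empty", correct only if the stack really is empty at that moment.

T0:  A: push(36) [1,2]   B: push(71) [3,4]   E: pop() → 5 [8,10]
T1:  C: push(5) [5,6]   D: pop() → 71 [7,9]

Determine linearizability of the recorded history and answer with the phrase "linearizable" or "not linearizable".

linearizable

witness order: A, B, C, E, D
1. A push(36), leaving stack <36>
2. B push(71), leaving stack <36,71>
3. C push(5), leaving stack <36,71,5>
4. E pop() → 5, leaving stack <36,71>
5. D pop() → 71, leaving stack <36>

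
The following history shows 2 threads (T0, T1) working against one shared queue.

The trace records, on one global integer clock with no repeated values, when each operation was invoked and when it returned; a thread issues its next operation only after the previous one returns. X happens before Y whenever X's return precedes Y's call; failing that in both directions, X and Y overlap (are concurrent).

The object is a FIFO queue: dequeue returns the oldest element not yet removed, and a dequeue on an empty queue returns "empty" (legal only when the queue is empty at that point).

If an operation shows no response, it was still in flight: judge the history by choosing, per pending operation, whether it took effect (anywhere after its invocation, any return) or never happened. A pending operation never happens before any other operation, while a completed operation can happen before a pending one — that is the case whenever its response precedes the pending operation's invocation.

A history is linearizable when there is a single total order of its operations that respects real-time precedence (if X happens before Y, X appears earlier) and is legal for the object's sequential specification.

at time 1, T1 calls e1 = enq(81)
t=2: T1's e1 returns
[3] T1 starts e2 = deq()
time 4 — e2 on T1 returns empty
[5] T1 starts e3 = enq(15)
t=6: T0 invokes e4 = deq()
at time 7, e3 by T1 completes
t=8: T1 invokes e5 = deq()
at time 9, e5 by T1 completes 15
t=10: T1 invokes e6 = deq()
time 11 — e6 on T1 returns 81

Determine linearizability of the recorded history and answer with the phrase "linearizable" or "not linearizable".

the violation lands at event 4, e2's response at time 4: events 1..3 linearize, events 1..4 do not
the sole real-time-consistent order of 2 completed operations fails the queue replay
for example e1, e2 fails at step 2: e2 deq() → empty is not legal there

not linearizable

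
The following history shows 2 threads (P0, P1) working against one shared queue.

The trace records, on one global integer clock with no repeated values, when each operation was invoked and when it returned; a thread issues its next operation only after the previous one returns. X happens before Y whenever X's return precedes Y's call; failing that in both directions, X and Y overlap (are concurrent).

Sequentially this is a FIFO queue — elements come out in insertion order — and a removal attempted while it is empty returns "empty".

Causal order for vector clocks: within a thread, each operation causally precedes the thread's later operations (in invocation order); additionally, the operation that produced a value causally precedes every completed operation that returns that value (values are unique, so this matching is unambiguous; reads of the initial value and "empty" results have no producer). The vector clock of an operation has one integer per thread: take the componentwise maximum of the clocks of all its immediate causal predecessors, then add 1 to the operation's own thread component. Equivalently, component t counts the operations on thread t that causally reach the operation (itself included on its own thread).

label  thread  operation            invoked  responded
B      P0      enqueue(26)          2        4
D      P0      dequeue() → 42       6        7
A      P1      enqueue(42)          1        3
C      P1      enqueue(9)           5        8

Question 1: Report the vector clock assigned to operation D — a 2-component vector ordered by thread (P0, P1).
A (invocation 1): nothing precedes it; P1's component alone gives (0, 1)
B (invocation 2): nothing precedes it; P0's component alone gives (1, 0)
invoked at 5, C merges VC(A)=(0, 1) and bumps P1's slot → (0, 2)
invoked at 6, D merges VC(A)=(0, 1), VC(B)=(1, 0) and bumps P0's slot → (2, 1)
target: VC(D) = (2, 1)

(2, 1)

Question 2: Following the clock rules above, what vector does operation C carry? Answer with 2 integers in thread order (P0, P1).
root op A, invoked 1: fresh clock plus P1's own tick → (0, 1)
root op B, invoked 2: fresh clock plus P0's own tick → (1, 0)
C, invoked 5, takes VC(A)=(0, 1) under max, adds 1 for P1 → (0, 2)
D, invoked 6, takes VC(A)=(0, 1), VC(B)=(1, 0) under max, adds 1 for P0 → (2, 1)
target: VC(C) = (0, 2)

(0, 2)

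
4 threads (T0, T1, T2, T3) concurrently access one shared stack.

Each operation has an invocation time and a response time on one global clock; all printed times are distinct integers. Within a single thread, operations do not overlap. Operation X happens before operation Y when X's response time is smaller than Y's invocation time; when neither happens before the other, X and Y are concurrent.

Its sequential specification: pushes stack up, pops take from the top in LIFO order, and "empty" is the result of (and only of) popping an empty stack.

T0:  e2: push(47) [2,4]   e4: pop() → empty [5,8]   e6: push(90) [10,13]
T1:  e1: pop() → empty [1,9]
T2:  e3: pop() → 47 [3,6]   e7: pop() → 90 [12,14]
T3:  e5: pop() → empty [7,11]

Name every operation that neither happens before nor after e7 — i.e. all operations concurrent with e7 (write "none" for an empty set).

e6

e7 spans [12,14]: anything still running between times 12 and 14 counts as concurrent
e1 [1,9]: before
e2 [2,4]: before
e3 [3,6]: before
e4 [5,8]: before
e5 [7,11]: before
e6 [10,13]: concurrent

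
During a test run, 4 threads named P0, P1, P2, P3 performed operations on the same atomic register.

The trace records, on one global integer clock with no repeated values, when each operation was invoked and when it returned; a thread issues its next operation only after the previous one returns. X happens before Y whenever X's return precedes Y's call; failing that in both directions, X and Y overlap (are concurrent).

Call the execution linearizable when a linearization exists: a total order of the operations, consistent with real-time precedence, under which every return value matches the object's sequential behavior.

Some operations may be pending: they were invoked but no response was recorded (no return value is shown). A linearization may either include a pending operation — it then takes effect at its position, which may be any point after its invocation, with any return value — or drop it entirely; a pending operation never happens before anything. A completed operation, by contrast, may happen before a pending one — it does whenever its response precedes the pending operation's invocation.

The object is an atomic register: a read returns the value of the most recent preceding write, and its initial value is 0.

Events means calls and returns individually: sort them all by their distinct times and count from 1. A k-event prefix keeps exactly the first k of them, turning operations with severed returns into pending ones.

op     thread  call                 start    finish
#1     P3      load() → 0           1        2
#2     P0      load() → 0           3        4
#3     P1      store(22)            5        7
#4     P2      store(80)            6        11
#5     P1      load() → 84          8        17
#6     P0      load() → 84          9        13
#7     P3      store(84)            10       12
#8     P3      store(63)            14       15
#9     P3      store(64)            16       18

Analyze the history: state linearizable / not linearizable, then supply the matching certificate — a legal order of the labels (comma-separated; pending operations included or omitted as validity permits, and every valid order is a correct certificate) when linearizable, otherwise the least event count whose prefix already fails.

step 1: #1 load() → 0 — value 0
step 2: #2 load() → 0 — value 0
step 3: #3 store(22) — value 22
step 4: #4 store(80) — value 80
step 5: #7 store(84) — value 84
step 6: #5 load() → 84 — value 84
step 7: #6 load() → 84 — value 84
step 8: #8 store(63) — value 63
step 9: #9 store(64) — value 64

linearizable — witness: #1, #2, #3, #4, #7, #5, #6, #8, #9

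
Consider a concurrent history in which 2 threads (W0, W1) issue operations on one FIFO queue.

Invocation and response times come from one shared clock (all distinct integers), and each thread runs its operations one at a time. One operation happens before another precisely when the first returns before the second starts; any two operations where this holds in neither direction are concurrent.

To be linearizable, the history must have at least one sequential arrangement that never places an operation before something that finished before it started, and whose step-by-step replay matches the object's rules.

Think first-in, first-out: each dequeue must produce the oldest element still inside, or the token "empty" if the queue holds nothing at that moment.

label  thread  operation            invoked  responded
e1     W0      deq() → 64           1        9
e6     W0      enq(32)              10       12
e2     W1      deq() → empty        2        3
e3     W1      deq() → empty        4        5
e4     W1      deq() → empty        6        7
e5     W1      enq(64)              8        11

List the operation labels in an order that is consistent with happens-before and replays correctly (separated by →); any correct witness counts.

e2 → e3 → e4 → e5 → e1 → e6

1. e2 deq() → empty, leaving queue <>
2. e3 deq() → empty, leaving queue <>
3. e4 deq() → empty, leaving queue <>
4. e5 enq(64), leaving queue <64>
5. e1 deq() → 64, leaving queue <>
6. e6 enq(32), leaving queue <32>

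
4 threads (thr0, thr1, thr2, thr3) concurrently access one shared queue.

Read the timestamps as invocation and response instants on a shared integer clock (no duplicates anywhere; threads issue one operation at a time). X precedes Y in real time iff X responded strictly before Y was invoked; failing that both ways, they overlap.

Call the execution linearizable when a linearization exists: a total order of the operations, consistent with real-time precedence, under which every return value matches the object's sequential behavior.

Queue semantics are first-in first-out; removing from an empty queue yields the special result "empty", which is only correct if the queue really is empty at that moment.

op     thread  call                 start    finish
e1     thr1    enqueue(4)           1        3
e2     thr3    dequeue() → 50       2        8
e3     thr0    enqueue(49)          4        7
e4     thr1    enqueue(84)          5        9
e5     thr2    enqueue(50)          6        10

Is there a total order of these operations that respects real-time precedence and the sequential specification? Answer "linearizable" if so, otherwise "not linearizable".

not linearizable

events 1..7 are fine; event 8 — the response of e2 at time 8 — makes the prefix non-linearizable
real-time-consistent orders of the 3 completed operations: 3 — all fail the queue replay
no escape via the 2 pending operations (e4, e5): every completion choice fails
for example e1, e2, e3 (pending dropped) fails at step 2: e2 dequeue() → 50 is not legal there
for example e1, e3, e2 (pending dropped) fails at step 3: e2 dequeue() → 50 is not legal there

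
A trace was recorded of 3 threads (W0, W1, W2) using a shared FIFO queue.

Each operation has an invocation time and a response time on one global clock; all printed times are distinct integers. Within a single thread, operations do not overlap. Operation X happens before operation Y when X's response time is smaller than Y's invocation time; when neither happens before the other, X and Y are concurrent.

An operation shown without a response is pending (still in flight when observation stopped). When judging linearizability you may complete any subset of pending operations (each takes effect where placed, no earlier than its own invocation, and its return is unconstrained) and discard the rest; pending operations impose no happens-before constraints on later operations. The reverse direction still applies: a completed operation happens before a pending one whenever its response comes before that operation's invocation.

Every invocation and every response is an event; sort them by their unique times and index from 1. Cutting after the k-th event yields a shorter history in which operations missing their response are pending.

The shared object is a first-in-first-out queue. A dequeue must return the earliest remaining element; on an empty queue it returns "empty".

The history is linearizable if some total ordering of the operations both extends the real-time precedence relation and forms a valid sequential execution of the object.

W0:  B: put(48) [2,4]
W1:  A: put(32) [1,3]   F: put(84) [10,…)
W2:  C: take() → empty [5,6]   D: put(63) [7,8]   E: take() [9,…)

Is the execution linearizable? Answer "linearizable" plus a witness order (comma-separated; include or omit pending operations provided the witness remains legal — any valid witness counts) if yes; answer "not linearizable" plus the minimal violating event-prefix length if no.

not linearizable — minimal violating prefix: 6 events

events 1..5 are fine; event 6 — the response of C at time 6 — makes the prefix non-linearizable
real-time-consistent orders of the 3 completed operations: 2 — all fail the FIFO queue replay
for example A, B, C fails at step 3: C take() → empty is not legal there
for example B, A, C fails at step 3: C take() → empty is not legal there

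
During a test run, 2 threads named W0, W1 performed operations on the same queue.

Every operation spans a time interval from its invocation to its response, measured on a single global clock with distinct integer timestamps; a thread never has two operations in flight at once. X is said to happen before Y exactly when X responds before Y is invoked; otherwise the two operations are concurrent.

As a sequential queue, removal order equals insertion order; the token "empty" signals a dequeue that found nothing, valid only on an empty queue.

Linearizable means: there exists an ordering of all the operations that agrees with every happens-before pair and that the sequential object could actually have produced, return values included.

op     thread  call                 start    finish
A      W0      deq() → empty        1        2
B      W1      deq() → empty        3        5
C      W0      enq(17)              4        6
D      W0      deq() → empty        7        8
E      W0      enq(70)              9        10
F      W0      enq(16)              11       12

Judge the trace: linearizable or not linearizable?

not linearizable

cut after 7 events: linearizable; cut after 8 events (D responds, time 8): not linearizable
every one of the 2 real-time-consistent orders over 4 completed queue ops fails the sequential spec
sample order A, B, C, D stalls at step 4 — D deq() → empty has no legal effect
sample order A, C, B, D stalls at step 3 — B deq() → empty has no legal effect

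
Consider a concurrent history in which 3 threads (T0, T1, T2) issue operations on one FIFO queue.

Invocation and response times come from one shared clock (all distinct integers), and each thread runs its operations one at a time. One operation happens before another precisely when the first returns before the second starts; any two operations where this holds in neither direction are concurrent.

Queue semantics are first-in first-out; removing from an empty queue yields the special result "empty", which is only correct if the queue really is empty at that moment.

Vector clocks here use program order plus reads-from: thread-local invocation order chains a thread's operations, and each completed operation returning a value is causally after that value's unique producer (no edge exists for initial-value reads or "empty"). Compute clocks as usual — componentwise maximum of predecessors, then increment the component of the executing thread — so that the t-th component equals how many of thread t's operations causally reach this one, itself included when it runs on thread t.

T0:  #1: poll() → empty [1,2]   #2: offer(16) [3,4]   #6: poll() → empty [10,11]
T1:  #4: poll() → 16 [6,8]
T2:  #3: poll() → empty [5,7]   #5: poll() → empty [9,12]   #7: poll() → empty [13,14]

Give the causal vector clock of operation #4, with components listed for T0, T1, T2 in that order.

(2, 1, 0)

root op #3, invoked 5: fresh clock plus T2's own tick → (0, 0, 1)
root op #1, invoked 1: fresh clock plus T0's own tick → (1, 0, 0)
#5, invoked 9, takes VC(#3)=(0, 0, 1) under max, adds 1 for T2 → (0, 0, 2)
#2, invoked 3, takes VC(#1)=(1, 0, 0) under max, adds 1 for T0 → (2, 0, 0)
#7, invoked 13, takes VC(#5)=(0, 0, 2) under max, adds 1 for T2 → (0, 0, 3)
#4, invoked 6, takes VC(#2)=(2, 0, 0) under max, adds 1 for T1 → (2, 1, 0)
#6, invoked 10, takes VC(#2)=(2, 0, 0) under max, adds 1 for T0 → (3, 0, 0)
target: VC(#4) = (2, 1, 0)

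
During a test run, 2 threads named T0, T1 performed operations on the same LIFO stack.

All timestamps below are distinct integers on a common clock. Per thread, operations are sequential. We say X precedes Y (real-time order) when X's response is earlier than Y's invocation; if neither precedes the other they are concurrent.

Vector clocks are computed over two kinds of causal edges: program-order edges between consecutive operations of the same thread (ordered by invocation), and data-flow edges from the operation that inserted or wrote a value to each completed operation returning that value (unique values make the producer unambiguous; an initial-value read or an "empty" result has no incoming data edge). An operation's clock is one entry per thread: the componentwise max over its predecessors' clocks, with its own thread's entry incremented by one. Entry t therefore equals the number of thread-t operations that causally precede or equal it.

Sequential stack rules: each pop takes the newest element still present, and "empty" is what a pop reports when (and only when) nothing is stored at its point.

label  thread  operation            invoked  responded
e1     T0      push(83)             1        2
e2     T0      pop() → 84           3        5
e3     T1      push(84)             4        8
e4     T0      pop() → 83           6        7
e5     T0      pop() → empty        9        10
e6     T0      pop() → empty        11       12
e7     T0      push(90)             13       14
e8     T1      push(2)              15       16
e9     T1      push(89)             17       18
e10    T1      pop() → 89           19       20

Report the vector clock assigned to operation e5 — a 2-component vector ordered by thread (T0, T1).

e3 (invocation 4): nothing precedes it; T1's component alone gives (0, 1)
e1 (invocation 1): nothing precedes it; T0's component alone gives (1, 0)
invoked at 15, e8 merges VC(e3)=(0, 1) and bumps T1's slot → (0, 2)
invoked at 17, e9 merges VC(e8)=(0, 2) and bumps T1's slot → (0, 3)
invoked at 3, e2 merges VC(e1)=(1, 0), VC(e3)=(0, 1) and bumps T0's slot → (2, 1)
invoked at 19, e10 merges VC(e9)=(0, 3) and bumps T1's slot → (0, 4)
invoked at 6, e4 merges VC(e1)=(1, 0), VC(e2)=(2, 1) and bumps T0's slot → (3, 1)
invoked at 9, e5 merges VC(e4)=(3, 1) and bumps T0's slot → (4, 1)
invoked at 11, e6 merges VC(e5)=(4, 1) and bumps T0's slot → (5, 1)
invoked at 13, e7 merges VC(e6)=(5, 1) and bumps T0's slot → (6, 1)
target: VC(e5) = (4, 1)

(4, 1)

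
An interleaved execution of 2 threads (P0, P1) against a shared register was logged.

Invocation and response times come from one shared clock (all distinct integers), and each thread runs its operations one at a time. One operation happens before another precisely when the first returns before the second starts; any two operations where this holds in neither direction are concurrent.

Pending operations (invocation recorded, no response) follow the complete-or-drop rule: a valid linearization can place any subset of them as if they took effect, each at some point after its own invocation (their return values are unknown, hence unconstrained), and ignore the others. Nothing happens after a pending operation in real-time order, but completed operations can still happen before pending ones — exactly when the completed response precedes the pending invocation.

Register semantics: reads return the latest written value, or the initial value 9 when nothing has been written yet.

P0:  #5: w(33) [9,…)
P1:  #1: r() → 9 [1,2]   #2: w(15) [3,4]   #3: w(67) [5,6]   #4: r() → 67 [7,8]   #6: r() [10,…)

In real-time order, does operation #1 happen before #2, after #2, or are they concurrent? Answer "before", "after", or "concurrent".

#1 spans [1,2], #2 spans [3,4]
resp(#1)=2 < inv(#2)=3

before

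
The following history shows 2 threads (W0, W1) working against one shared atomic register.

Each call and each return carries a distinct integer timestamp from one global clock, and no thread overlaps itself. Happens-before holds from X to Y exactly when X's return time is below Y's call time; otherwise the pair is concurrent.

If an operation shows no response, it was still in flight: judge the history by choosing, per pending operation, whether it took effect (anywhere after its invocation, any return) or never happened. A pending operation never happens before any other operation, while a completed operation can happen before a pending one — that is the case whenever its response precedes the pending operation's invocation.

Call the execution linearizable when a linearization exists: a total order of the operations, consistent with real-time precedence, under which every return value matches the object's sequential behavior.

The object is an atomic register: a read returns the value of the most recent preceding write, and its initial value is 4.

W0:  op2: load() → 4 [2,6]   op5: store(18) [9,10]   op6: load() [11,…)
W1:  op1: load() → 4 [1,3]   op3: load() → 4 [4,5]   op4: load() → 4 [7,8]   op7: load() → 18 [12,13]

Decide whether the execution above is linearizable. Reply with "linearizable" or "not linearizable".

linearizable

a witness: op1, op2, op3, op4, op5, op6, op7
1. op1 load() → 4, leaving value 4
2. op2 load() → 4, leaving value 4
3. op3 load() → 4, leaving value 4
4. op4 load() → 4, leaving value 4
5. op5 store(18), leaving value 18
6. op6 load() (pending, included), leaving value 18
7. op7 load() → 18, leaving value 18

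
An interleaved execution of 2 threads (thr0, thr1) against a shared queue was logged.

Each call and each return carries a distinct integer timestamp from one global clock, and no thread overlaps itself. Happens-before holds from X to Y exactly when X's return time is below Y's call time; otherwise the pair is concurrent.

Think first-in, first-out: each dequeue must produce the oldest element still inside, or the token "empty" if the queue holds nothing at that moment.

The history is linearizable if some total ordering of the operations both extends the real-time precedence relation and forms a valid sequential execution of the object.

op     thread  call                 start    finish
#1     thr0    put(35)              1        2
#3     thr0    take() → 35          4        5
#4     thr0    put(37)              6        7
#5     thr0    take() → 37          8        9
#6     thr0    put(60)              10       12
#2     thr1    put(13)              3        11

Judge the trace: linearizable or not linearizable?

linearizable

one valid linearization: #1, #3, #4, #2, #5, #6
step 1: #1 put(35) — queue <35>
step 2: #3 take() → 35 — queue <>
step 3: #4 put(37) — queue <37>
step 4: #2 put(13) — queue <37,13>
step 5: #5 take() → 37 — queue <13>
step 6: #6 put(60) — queue <13,60>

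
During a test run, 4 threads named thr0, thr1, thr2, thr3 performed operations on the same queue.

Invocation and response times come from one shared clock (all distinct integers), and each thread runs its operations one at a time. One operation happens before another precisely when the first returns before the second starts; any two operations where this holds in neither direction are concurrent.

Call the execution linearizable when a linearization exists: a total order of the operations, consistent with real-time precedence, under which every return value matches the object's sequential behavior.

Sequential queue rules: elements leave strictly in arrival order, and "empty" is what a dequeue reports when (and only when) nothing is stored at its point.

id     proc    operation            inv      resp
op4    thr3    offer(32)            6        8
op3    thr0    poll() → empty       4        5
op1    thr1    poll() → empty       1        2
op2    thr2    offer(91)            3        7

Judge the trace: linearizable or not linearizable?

linearizable

witness order: op1, op3, op2, op4
step 1: op1 poll() → empty — queue <>
step 2: op3 poll() → empty — queue <>
step 3: op2 offer(91) — queue <91>
step 4: op4 offer(32) — queue <91,32>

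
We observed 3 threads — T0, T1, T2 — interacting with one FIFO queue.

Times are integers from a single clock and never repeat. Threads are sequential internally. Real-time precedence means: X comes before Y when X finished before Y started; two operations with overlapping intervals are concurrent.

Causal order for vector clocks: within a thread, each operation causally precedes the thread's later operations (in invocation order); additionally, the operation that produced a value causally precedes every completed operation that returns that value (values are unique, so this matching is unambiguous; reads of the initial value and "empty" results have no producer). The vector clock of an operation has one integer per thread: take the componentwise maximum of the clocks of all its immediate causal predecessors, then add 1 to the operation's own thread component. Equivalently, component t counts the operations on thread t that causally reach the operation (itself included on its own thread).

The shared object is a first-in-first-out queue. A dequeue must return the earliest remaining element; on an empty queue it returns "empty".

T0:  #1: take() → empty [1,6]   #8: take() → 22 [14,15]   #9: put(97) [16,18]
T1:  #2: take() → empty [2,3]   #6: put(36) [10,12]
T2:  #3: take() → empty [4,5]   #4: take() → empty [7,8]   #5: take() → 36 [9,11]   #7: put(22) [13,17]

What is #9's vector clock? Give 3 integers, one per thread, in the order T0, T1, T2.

(3, 2, 4)

no predecessors for #3 (invoked 4): T2 increments from zero → (0, 0, 1)
no predecessors for #2 (invoked 2): T1 increments from zero → (0, 1, 0)
no predecessors for #1 (invoked 1): T0 increments from zero → (1, 0, 0)
#4 (invocation 7): componentwise max over VC(#3)=(0, 0, 1), +1 at T2, giving (0, 0, 2)
#6 (invocation 10): componentwise max over VC(#2)=(0, 1, 0), +1 at T1, giving (0, 2, 0)
#5 (invocation 9): componentwise max over VC(#4)=(0, 0, 2), VC(#6)=(0, 2, 0), +1 at T2, giving (0, 2, 3)
#7 (invocation 13): componentwise max over VC(#5)=(0, 2, 3), +1 at T2, giving (0, 2, 4)
#8 (invocation 14): componentwise max over VC(#1)=(1, 0, 0), VC(#7)=(0, 2, 4), +1 at T0, giving (2, 2, 4)
#9 (invocation 16): componentwise max over VC(#8)=(2, 2, 4), +1 at T0, giving (3, 2, 4)
target: VC(#9) = (3, 2, 4)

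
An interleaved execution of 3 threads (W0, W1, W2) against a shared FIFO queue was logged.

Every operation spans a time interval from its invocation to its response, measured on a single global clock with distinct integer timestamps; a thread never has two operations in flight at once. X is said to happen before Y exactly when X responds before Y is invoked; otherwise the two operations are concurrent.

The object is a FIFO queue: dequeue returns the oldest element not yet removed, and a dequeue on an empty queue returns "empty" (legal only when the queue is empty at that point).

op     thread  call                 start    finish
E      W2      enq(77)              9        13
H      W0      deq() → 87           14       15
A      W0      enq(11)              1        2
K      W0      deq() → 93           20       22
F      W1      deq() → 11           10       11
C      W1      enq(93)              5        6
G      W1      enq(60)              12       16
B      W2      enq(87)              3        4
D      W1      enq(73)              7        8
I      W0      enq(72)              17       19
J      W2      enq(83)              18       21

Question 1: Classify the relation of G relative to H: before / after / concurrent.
Answer: concurrent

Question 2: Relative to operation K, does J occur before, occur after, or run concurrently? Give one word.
Answer: concurrent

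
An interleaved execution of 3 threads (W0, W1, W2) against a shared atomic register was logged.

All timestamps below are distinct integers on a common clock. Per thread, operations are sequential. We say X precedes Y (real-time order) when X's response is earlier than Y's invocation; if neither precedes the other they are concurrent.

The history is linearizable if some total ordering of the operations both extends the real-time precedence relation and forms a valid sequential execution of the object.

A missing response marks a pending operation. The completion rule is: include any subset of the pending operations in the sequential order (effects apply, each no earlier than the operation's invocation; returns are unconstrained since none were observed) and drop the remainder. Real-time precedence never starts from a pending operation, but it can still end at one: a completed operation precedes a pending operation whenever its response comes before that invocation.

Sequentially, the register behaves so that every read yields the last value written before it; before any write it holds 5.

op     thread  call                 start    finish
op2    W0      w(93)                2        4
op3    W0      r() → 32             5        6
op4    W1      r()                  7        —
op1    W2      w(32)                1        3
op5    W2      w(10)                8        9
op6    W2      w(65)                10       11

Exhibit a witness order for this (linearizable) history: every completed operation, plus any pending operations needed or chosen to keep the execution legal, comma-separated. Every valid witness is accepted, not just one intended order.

after step 1 (op2 w(93)): value 93
after step 2 (op1 w(32)): value 32
after step 3 (op3 r() → 32): value 32
after step 4 (op4 r() (pending, included)): value 32
after step 5 (op5 w(10)): value 10
after step 6 (op6 w(65)): value 65

op2, op1, op3, op4, op5, op6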